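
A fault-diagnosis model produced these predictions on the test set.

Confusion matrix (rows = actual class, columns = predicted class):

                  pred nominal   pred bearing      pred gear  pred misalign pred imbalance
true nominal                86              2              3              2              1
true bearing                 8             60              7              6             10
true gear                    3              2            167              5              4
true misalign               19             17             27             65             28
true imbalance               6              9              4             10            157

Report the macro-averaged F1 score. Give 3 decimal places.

0.733

Per-class F1 score (2·TP/(2·TP+FP+FN)):
  nominal: TP=86, FP=8+3+19+6=36, FN=2+3+2+1=8 → 172/216 = 0.7963
  bearing: TP=60, FP=2+2+17+9=30, FN=8+7+6+10=31 → 120/181 = 0.6630
  gear: TP=167, FP=3+7+27+4=41, FN=3+2+5+4=14 → 334/389 = 0.8586
  misalign: TP=65, FP=2+6+5+10=23, FN=19+17+27+28=91 → 130/244 = 0.5328
  imbalance: TP=157, FP=1+10+4+28=43, FN=6+9+4+10=29 → 314/386 = 0.8135
Macro-F1 score = mean = (0.7963 + 0.6630 + 0.8586 + 0.5328 + 0.8135) / 5 = 0.733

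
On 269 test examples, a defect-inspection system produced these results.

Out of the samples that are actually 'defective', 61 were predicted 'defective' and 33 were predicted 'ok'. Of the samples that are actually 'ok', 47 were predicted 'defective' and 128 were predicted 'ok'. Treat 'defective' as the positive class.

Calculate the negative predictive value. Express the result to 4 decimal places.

NPV = TN/(TN+FN) = 128/(128+33) = 0.7950

0.7950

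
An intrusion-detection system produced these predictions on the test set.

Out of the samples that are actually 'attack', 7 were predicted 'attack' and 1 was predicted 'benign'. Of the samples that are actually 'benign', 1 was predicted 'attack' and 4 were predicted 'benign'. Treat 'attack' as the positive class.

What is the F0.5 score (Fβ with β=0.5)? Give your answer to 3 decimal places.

0.875

Fβ = (1+β²)·TP / ((1+β²)·TP + β²·FN + FP), with β²=1/4
= 1.25·7 / (1.25·7 + 0.25·1 + 1) = 0.875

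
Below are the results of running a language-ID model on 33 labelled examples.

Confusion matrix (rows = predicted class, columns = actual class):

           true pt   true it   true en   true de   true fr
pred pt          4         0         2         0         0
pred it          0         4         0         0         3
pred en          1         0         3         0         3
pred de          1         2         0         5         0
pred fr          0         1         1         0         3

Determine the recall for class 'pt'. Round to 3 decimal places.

0.667

Treat 'pt' as positive and all other classes as negative.
recall = TP/(TP+FN).
pt: TP=4, FN=0+1+1+0=2 → 4/6 = 0.6667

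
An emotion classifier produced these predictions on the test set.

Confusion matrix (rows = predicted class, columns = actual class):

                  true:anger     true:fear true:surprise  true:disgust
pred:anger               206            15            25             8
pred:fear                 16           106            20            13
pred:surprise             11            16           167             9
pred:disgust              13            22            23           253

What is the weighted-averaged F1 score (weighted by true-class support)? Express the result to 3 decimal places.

Per-class F1 score (2·TP/(2·TP+FP+FN)):
  anger: TP=206, FP=15+25+8=48, FN=16+11+13=40 → 412/500 = 0.8240
  fear: TP=106, FP=16+20+13=49, FN=15+16+22=53 → 212/314 = 0.6752
  surprise: TP=167, FP=11+16+9=36, FN=25+20+23=68 → 334/438 = 0.7626
  disgust: TP=253, FP=13+22+23=58, FN=8+13+9=30 → 506/594 = 0.8519
Weighted-F1 score = Σ (supportᵢ/N)·F1 scoreᵢ with N=923: (246/923)·0.8240 + (159/923)·0.6752 + (235/923)·0.7626 + (283/923)·0.8519 = 0.791

0.791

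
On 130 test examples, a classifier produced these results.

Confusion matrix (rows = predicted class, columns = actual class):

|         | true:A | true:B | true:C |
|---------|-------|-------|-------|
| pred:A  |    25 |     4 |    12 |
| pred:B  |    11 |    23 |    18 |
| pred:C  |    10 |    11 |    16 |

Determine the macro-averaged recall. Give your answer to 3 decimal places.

0.499

Per-class recall (TP/(TP+FN)):
  A: TP=25, FN=11+10=21 → 25/46 = 0.5435
  B: TP=23, FN=4+11=15 → 23/38 = 0.6053
  C: TP=16, FN=12+18=30 → 16/46 = 0.3478
Macro-recall = mean = (0.5435 + 0.6053 + 0.3478) / 3 = 0.499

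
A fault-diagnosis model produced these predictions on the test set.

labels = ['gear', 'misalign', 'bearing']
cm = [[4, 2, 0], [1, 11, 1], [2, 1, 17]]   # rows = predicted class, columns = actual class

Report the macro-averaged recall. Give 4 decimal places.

0.7672

Per-class recall (TP/(TP+FN)):
  gear: TP=4, FN=1+2=3 → 4/7 = 0.57143
  misalign: TP=11, FN=2+1=3 → 11/14 = 0.78571
  bearing: TP=17, FN=0+1=1 → 17/18 = 0.94444
Macro-recall = mean = (0.57143 + 0.78571 + 0.94444) / 3 = 0.7672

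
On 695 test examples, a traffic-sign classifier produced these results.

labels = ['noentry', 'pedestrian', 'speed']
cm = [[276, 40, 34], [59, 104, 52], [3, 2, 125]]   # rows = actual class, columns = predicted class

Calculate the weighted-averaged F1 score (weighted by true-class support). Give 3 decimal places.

0.719

Per-class F1 score (2·TP/(2·TP+FP+FN)):
  noentry: TP=276, FP=59+3=62, FN=40+34=74 → 552/688 = 0.8023
  pedestrian: TP=104, FP=40+2=42, FN=59+52=111 → 208/361 = 0.5762
  speed: TP=125, FP=34+52=86, FN=3+2=5 → 250/341 = 0.7331
Weighted-F1 score = Σ (supportᵢ/N)·F1 scoreᵢ with N=695: (350/695)·0.8023 + (215/695)·0.5762 + (130/695)·0.7331 = 0.719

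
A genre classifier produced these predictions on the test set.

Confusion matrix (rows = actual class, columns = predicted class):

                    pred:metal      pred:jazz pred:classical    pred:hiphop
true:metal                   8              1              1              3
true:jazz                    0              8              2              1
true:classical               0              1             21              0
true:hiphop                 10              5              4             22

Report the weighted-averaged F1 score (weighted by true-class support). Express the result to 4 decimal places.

0.6768

Per-class F1 score (2·TP/(2·TP+FP+FN)):
  metal: TP=8, FP=0+0+10=10, FN=1+1+3=5 → 16/31 = 0.51613
  jazz: TP=8, FP=1+1+5=7, FN=0+2+1=3 → 16/26 = 0.61538
  classical: TP=21, FP=1+2+4=7, FN=0+1+0=1 → 42/50 = 0.84000
  hiphop: TP=22, FP=3+1+0=4, FN=10+5+4=19 → 44/67 = 0.65672
Weighted-F1 score = Σ (supportᵢ/N)·F1 scoreᵢ with N=87: (13/87)·0.51613 + (11/87)·0.61538 + (22/87)·0.84000 + (41/87)·0.65672 = 0.6768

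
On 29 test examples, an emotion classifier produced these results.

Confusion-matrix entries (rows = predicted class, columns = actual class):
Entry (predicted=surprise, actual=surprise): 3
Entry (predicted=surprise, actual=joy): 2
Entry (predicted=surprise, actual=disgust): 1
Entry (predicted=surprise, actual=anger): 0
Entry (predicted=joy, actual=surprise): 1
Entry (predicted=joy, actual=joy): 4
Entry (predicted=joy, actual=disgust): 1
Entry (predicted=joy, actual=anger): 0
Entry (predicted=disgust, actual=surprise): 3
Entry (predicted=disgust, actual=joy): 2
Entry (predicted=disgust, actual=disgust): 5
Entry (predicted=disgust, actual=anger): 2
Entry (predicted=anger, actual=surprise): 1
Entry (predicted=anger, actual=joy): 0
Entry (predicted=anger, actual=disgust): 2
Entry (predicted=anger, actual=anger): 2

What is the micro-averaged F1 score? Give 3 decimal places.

Micro-averaging pools counts across classes: ΣTP=14, ΣFP=15, ΣFN=15.
Micro-F1 score = 2·TP/(2·TP+FP+FN) on pooled counts = 0.483 (equals overall accuracy in single-label multiclass).

0.483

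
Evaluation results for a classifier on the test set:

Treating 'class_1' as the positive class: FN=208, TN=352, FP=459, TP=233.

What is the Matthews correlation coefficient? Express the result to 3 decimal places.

-0.036

MCC = (TP·TN − FP·FN) / √((TP+FP)(TP+FN)(TN+FP)(TN+FN))
Numerator = 233·352 − 459·208 = -13456
Denominator = √(692·441·811·560) = √138596915520 = 372286.0668
MCC = -13456 / 372286.0668 = -0.036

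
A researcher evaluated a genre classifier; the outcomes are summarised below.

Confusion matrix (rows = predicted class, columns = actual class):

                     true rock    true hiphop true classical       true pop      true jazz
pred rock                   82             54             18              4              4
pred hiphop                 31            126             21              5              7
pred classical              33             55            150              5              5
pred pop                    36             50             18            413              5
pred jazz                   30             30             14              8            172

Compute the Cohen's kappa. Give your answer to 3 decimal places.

Observed agreement pₒ = trace/N = 943/1376 = 0.6853
Expected agreement pₑ = Σ (rowᵢ·colᵢ)/N² = (212·162 + 315·190 + 221·248 + 435·522 + 193·254)/1376² = 0.2245
κ = (pₒ − pₑ)/(1 − pₑ) = (0.6853 − 0.2245)/(1 − 0.2245) = 0.594

0.594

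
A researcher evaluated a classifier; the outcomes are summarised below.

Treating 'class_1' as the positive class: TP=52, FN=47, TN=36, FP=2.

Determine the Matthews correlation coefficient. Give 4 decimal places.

MCC = (TP·TN − FP·FN) / √((TP+FP)(TP+FN)(TN+FP)(TN+FN))
Numerator = 52·36 − 2·47 = 1778
Denominator = √(54·99·38·83) = √16861284 = 4106.2494
MCC = 1778 / 4106.2494 = 0.4330

0.4330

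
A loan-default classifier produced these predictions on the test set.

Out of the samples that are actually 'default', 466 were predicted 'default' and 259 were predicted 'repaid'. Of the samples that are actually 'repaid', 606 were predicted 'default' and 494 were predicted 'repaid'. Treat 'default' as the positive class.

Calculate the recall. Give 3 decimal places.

0.643

Recall = TP/(TP+FN) = 466/(466+259) = 466/725 = 0.643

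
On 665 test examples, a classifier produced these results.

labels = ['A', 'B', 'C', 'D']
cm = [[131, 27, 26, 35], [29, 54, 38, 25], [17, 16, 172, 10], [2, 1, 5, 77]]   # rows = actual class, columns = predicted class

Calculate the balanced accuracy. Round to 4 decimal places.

0.6685

Balanced accuracy = mean of per-class recall.
  A: recall = 131/219 = 0.59817
  B: recall = 54/146 = 0.36986
  C: recall = 172/215 = 0.80000
  D: recall = 77/85 = 0.90588
Mean = (0.59817 + 0.36986 + 0.80000 + 0.90588) / 4 = 0.6685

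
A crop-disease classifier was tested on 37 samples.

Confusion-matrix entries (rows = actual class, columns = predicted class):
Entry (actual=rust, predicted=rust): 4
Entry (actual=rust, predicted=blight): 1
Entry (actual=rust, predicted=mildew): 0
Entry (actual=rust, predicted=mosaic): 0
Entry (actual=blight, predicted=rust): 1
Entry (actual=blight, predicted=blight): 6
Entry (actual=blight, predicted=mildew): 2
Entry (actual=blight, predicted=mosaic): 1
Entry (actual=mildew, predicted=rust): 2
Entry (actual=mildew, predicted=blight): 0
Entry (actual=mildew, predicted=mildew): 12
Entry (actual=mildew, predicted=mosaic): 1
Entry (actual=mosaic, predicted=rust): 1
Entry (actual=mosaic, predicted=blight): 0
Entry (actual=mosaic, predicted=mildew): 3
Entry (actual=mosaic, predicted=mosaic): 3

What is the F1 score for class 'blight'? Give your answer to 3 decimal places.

0.706

F1 score = 2·TP/(2·TP+FP+FN).
blight: TP=6, FP=1+0+0=1, FN=1+2+1=4 → 12/17 = 0.7059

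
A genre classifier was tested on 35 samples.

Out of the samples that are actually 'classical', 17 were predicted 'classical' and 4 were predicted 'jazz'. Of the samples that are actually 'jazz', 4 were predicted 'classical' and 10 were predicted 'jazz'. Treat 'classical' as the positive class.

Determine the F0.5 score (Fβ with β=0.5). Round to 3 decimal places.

Fβ = (1+β²)·TP / ((1+β²)·TP + β²·FN + FP), with β²=1/4
= 1.25·17 / (1.25·17 + 0.25·4 + 4) = 0.810

0.810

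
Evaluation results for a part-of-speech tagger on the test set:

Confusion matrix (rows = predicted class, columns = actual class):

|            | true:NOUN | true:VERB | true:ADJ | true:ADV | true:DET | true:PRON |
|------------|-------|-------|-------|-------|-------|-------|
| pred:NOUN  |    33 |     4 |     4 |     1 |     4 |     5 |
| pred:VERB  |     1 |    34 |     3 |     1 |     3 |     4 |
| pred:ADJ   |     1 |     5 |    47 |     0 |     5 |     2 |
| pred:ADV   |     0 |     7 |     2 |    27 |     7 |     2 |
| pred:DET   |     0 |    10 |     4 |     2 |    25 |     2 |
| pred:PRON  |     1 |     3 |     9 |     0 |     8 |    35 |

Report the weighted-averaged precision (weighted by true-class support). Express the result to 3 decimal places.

Per-class precision (TP/(TP+FP)):
  NOUN: TP=33, FP=4+4+1+4+5=18 → 33/51 = 0.6471
  VERB: TP=34, FP=1+3+1+3+4=12 → 34/46 = 0.7391
  ADJ: TP=47, FP=1+5+0+5+2=13 → 47/60 = 0.7833
  ADV: TP=27, FP=0+7+2+7+2=18 → 27/45 = 0.6000
  DET: TP=25, FP=0+10+4+2+2=18 → 25/43 = 0.5814
  PRON: TP=35, FP=1+3+9+0+8=21 → 35/56 = 0.6250
Weighted-precision = Σ (supportᵢ/N)·precisionᵢ with N=301: (36/301)·0.6471 + (63/301)·0.7391 + (69/301)·0.7833 + (31/301)·0.6000 + (52/301)·0.5814 + (50/301)·0.6250 = 0.678

0.678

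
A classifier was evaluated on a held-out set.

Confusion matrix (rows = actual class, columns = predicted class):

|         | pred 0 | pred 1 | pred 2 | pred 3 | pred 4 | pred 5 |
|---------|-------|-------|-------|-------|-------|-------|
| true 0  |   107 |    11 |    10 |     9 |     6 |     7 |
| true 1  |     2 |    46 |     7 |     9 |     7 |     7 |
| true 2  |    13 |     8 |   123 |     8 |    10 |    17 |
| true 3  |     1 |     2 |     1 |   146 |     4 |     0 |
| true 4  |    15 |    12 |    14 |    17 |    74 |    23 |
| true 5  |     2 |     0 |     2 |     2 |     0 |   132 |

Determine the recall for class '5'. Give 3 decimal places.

Treat '5' as positive and all other classes as negative.
recall = TP/(TP+FN).
5: TP=132, FN=2+0+2+2+0=6 → 132/138 = 0.9565

0.957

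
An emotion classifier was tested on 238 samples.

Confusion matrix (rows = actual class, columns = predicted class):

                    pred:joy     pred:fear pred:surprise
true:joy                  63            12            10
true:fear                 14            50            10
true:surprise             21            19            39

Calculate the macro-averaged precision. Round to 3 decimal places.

0.640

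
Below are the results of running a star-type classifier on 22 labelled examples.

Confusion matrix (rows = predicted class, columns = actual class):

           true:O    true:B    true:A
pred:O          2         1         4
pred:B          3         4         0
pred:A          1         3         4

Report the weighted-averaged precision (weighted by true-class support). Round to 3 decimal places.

Per-class precision (TP/(TP+FP)):
  O: TP=2, FP=1+4=5 → 2/7 = 0.2857
  B: TP=4, FP=3+0=3 → 4/7 = 0.5714
  A: TP=4, FP=1+3=4 → 4/8 = 0.5000
Weighted-precision = Σ (supportᵢ/N)·precisionᵢ with N=22: (6/22)·0.2857 + (8/22)·0.5714 + (8/22)·0.5000 = 0.468

0.468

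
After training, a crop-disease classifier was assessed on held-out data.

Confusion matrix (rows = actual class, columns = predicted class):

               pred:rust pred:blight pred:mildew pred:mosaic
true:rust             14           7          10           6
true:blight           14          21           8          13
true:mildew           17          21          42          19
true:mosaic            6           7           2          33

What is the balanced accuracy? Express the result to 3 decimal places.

0.466

Balanced accuracy = mean of per-class recall.
  rust: recall = 14/37 = 0.3784
  blight: recall = 21/56 = 0.3750
  mildew: recall = 42/99 = 0.4242
  mosaic: recall = 33/48 = 0.6875
Mean = (0.3784 + 0.3750 + 0.4242 + 0.6875) / 4 = 0.466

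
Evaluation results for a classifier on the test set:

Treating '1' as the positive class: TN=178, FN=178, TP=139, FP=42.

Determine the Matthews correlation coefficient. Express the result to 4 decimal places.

0.2576

MCC = (TP·TN − FP·FN) / √((TP+FP)(TP+FN)(TN+FP)(TN+FN))
Numerator = 139·178 − 42·178 = 17266
Denominator = √(181·317·220·356) = √4493766640 = 67035.5625
MCC = 17266 / 67035.5625 = 0.2576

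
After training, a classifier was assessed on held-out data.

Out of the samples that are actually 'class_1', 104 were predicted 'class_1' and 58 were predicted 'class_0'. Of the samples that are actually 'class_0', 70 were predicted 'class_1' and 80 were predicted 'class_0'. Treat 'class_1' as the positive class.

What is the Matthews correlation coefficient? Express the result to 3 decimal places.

MCC = (TP·TN − FP·FN) / √((TP+FP)(TP+FN)(TN+FP)(TN+FN))
Numerator = 104·80 − 70·58 = 4260
Denominator = √(174·162·150·138) = √583491600 = 24155.5708
MCC = 4260 / 24155.5708 = 0.176

0.176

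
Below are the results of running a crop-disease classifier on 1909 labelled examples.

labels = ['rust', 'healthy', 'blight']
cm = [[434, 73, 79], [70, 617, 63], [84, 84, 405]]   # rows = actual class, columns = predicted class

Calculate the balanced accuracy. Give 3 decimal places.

Balanced accuracy = mean of per-class recall.
  rust: recall = 434/586 = 0.7406
  healthy: recall = 617/750 = 0.8227
  blight: recall = 405/573 = 0.7068
Mean = (0.7406 + 0.8227 + 0.7068) / 3 = 0.757

0.757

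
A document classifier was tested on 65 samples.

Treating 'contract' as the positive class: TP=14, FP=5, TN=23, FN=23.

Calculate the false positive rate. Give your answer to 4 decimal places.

0.1786

FPR = FP/(FP+TN) = 5/(5+23) = 0.1786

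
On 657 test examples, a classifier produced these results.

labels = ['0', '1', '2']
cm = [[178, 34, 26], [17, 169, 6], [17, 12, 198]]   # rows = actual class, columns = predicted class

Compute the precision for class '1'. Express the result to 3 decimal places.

One-vs-rest for '1': TP = diagonal; FP = other classes predicted '1'; FN = '1' predicted as other.
precision = TP/(TP+FP).
1: TP=169, FP=34+12=46 → 169/215 = 0.7860

0.786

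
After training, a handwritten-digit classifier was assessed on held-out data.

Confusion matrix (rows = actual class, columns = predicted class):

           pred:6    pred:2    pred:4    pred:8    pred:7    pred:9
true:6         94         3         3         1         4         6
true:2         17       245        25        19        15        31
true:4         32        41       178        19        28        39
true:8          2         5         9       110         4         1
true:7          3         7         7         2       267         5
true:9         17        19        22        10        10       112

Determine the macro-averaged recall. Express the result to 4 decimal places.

Per-class recall (TP/(TP+FN)):
  6: TP=94, FN=3+3+1+4+6=17 → 94/111 = 0.84685
  2: TP=245, FN=17+25+19+15+31=107 → 245/352 = 0.69602
  4: TP=178, FN=32+41+19+28+39=159 → 178/337 = 0.52819
  8: TP=110, FN=2+5+9+4+1=21 → 110/131 = 0.83969
  7: TP=267, FN=3+7+7+2+5=24 → 267/291 = 0.91753
  9: TP=112, FN=17+19+22+10+10=78 → 112/190 = 0.58947
Macro-recall = mean = (0.84685 + 0.69602 + 0.52819 + 0.83969 + 0.91753 + 0.58947) / 6 = 0.7363

0.7363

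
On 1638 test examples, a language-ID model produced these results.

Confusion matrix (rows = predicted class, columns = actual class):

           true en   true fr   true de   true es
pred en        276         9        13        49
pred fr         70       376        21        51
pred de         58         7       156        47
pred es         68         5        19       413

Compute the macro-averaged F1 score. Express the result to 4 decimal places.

Per-class F1 score (2·TP/(2·TP+FP+FN)):
  en: TP=276, FP=9+13+49=71, FN=70+58+68=196 → 552/819 = 0.67399
  fr: TP=376, FP=70+21+51=142, FN=9+7+5=21 → 752/915 = 0.82186
  de: TP=156, FP=58+7+47=112, FN=13+21+19=53 → 312/477 = 0.65409
  es: TP=413, FP=68+5+19=92, FN=49+51+47=147 → 826/1065 = 0.77559
Macro-F1 score = mean = (0.67399 + 0.82186 + 0.65409 + 0.77559) / 4 = 0.7314

0.7314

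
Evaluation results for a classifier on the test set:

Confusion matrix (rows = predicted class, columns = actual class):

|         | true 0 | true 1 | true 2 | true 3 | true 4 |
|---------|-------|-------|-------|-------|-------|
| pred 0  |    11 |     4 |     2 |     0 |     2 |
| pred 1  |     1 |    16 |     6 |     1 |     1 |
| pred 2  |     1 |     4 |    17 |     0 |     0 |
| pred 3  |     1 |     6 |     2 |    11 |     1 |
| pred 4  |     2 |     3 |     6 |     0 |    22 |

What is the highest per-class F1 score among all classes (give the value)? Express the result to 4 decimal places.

Per-class F1 score (2·TP/(2·TP+FP+FN)):
  0: TP=11, FP=4+2+0+2=8, FN=1+1+1+2=5 → 22/35 = 0.62857
  1: TP=16, FP=1+6+1+1=9, FN=4+4+6+3=17 → 32/58 = 0.55172
  2: TP=17, FP=1+4+0+0=5, FN=2+6+2+6=16 → 34/55 = 0.61818
  3: TP=11, FP=1+6+2+1=10, FN=0+1+0+0=1 → 22/33 = 0.66667
  4: TP=22, FP=2+3+6+0=11, FN=2+1+0+1=4 → 44/59 = 0.74576
Highest is class '4' with F1 score = 0.7458.

0.7458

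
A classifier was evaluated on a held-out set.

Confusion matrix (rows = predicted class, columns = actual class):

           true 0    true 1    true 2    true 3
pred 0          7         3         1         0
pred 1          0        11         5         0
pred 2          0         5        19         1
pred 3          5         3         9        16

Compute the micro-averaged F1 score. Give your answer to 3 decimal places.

0.624

Micro-averaging pools counts across classes: ΣTP=53, ΣFP=32, ΣFN=32.
Micro-F1 score = 2·TP/(2·TP+FP+FN) on pooled counts = 0.624 (equals overall accuracy in single-label multiclass).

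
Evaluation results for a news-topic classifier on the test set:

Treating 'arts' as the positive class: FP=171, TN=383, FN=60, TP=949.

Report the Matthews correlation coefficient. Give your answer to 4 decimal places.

0.6707

MCC = (TP·TN − FP·FN) / √((TP+FP)(TP+FN)(TN+FP)(TN+FN))
Numerator = 949·383 − 171·60 = 353207
Denominator = √(1120·1009·554·443) = √277346493760 = 526636.9658
MCC = 353207 / 526636.9658 = 0.6707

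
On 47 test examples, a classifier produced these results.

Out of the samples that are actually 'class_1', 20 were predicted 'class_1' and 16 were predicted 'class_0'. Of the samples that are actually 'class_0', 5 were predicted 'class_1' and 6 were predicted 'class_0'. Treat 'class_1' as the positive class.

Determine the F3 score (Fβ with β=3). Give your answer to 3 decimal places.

0.573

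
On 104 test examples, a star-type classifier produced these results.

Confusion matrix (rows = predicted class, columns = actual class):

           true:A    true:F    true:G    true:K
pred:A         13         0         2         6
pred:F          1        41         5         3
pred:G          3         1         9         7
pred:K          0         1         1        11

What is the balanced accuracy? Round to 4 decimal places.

0.6638

Balanced accuracy = mean of per-class recall.
  A: recall = 13/17 = 0.76471
  F: recall = 41/43 = 0.95349
  G: recall = 9/17 = 0.52941
  K: recall = 11/27 = 0.40741
Mean = (0.76471 + 0.95349 + 0.52941 + 0.40741) / 4 = 0.6638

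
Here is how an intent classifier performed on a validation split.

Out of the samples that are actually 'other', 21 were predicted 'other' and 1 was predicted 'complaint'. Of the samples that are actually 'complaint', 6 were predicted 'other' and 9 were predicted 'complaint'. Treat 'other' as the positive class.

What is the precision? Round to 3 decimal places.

0.778

Precision = TP/(TP+FP) = 21/(21+6) = 21/27 = 0.778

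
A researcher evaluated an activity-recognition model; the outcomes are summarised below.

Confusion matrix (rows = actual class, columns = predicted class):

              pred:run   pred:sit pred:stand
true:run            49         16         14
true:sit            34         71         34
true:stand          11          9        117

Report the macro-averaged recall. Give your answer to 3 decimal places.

0.662

Per-class recall (TP/(TP+FN)):
  run: TP=49, FN=16+14=30 → 49/79 = 0.6203
  sit: TP=71, FN=34+34=68 → 71/139 = 0.5108
  stand: TP=117, FN=11+9=20 → 117/137 = 0.8540
Macro-recall = mean = (0.6203 + 0.5108 + 0.8540) / 3 = 0.662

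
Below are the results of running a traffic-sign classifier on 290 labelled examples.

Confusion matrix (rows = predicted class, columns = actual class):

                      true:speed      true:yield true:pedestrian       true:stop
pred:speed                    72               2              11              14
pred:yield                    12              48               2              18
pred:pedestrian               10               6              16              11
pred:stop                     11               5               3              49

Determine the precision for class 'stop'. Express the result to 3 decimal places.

0.721

One-vs-rest for 'stop': TP = diagonal; FP = other classes predicted 'stop'; FN = 'stop' predicted as other.
precision = TP/(TP+FP).
stop: TP=49, FP=11+5+3=19 → 49/68 = 0.7206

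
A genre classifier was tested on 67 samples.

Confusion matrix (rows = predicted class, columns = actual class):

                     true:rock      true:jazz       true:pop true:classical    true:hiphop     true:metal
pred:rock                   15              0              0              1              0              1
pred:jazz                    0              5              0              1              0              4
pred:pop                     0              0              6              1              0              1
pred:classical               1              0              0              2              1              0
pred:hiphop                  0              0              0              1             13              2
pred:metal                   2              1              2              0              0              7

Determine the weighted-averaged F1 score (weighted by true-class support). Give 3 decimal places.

Per-class F1 score (2·TP/(2·TP+FP+FN)):
  rock: TP=15, FP=0+0+1+0+1=2, FN=0+0+1+0+2=3 → 30/35 = 0.8571
  jazz: TP=5, FP=0+0+1+0+4=5, FN=0+0+0+0+1=1 → 10/16 = 0.6250
  pop: TP=6, FP=0+0+1+0+1=2, FN=0+0+0+0+2=2 → 12/16 = 0.7500
  classical: TP=2, FP=1+0+0+1+0=2, FN=1+1+1+1+0=4 → 4/10 = 0.4000
  hiphop: TP=13, FP=0+0+0+1+2=3, FN=0+0+0+1+0=1 → 26/30 = 0.8667
  metal: TP=7, FP=2+1+2+0+0=5, FN=1+4+1+0+2=8 → 14/27 = 0.5185
Weighted-F1 score = Σ (supportᵢ/N)·F1 scoreᵢ with N=67: (18/67)·0.8571 + (6/67)·0.6250 + (8/67)·0.7500 + (6/67)·0.4000 + (14/67)·0.8667 + (15/67)·0.5185 = 0.709

0.709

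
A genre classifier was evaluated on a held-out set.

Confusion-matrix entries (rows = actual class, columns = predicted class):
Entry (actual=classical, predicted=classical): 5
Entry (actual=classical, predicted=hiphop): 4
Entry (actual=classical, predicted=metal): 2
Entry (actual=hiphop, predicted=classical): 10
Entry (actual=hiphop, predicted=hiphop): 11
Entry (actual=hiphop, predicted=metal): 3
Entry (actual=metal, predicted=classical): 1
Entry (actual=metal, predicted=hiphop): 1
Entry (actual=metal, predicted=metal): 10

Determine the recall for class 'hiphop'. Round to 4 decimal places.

One-vs-rest for 'hiphop': TP = diagonal; FP = other classes predicted 'hiphop'; FN = 'hiphop' predicted as other.
recall = TP/(TP+FN).
hiphop: TP=11, FN=10+3=13 → 11/24 = 0.45833

0.4583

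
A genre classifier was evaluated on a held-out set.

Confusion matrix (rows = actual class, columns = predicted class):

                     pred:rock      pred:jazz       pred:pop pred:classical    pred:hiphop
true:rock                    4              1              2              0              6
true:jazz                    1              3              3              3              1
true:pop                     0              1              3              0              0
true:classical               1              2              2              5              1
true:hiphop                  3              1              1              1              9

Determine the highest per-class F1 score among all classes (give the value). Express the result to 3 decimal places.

0.563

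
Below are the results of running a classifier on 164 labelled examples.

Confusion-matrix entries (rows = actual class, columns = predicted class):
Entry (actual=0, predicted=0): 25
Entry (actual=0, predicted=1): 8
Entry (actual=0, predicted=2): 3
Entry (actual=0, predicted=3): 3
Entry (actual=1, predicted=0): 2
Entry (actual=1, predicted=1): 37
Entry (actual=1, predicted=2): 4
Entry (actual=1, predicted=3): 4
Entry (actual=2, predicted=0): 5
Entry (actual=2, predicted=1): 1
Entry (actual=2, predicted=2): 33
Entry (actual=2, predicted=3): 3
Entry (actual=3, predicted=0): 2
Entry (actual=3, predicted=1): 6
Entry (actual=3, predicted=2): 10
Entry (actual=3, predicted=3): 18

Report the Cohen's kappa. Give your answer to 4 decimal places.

Observed agreement pₒ = trace/N = 113/164 = 0.68902
Expected agreement pₑ = Σ (rowᵢ·colᵢ)/N² = (39·34 + 47·52 + 42·50 + 36·28)/164² = 0.25573
κ = (pₒ − pₑ)/(1 − pₑ) = (0.68902 − 0.25573)/(1 − 0.25573) = 0.5822

0.5822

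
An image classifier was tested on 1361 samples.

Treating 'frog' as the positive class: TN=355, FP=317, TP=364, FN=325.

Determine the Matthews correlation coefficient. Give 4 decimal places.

0.0566

MCC = (TP·TN − FP·FN) / √((TP+FP)(TP+FN)(TN+FP)(TN+FN))
Numerator = 364·355 − 317·325 = 26195
Denominator = √(681·689·672·680) = √214409744640 = 463043.9986
MCC = 26195 / 463043.9986 = 0.0566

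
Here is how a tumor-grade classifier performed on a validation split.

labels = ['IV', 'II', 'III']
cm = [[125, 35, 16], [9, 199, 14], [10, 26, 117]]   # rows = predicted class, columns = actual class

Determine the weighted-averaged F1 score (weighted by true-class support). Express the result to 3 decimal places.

0.802

Per-class F1 score (2·TP/(2·TP+FP+FN)):
  IV: TP=125, FP=35+16=51, FN=9+10=19 → 250/320 = 0.7813
  II: TP=199, FP=9+14=23, FN=35+26=61 → 398/482 = 0.8257
  III: TP=117, FP=10+26=36, FN=16+14=30 → 234/300 = 0.7800
Weighted-F1 score = Σ (supportᵢ/N)·F1 scoreᵢ with N=551: (144/551)·0.7813 + (260/551)·0.8257 + (147/551)·0.7800 = 0.802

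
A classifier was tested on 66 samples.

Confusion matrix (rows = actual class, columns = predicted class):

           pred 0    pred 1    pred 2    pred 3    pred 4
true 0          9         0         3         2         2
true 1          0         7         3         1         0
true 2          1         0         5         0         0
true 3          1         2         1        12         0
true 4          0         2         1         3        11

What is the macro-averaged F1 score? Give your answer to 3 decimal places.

0.654

Per-class F1 score (2·TP/(2·TP+FP+FN)):
  0: TP=9, FP=0+1+1+0=2, FN=0+3+2+2=7 → 18/27 = 0.6667
  1: TP=7, FP=0+0+2+2=4, FN=0+3+1+0=4 → 14/22 = 0.6364
  2: TP=5, FP=3+3+1+1=8, FN=1+0+0+0=1 → 10/19 = 0.5263
  3: TP=12, FP=2+1+0+3=6, FN=1+2+1+0=4 → 24/34 = 0.7059
  4: TP=11, FP=2+0+0+0=2, FN=0+2+1+3=6 → 22/30 = 0.7333
Macro-F1 score = mean = (0.6667 + 0.6364 + 0.5263 + 0.7059 + 0.7333) / 5 = 0.654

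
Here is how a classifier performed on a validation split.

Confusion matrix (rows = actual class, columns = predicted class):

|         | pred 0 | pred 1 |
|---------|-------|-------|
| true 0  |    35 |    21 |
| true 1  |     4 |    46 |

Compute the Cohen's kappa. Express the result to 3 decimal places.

Observed agreement pₒ = trace/N = 81/106 = 0.7642
Expected agreement pₑ = Σ (rowᵢ·colᵢ)/N² = (56·39 + 50·67)/106² = 0.4925
κ = (pₒ − pₑ)/(1 − pₑ) = (0.7642 − 0.4925)/(1 − 0.4925) = 0.535

0.535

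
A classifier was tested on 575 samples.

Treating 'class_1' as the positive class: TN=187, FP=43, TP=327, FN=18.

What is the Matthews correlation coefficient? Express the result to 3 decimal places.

0.778

MCC = (TP·TN − FP·FN) / √((TP+FP)(TP+FN)(TN+FP)(TN+FN))
Numerator = 327·187 − 43·18 = 60375
Denominator = √(370·345·230·205) = √6018697500 = 77580.2649
MCC = 60375 / 77580.2649 = 0.778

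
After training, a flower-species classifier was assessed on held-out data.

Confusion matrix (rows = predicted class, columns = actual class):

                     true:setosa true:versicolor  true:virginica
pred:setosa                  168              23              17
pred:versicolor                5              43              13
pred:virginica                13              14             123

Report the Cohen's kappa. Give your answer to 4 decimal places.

Observed agreement pₒ = trace/N = 334/419 = 0.79714
Expected agreement pₑ = Σ (rowᵢ·colᵢ)/N² = (186·208 + 80·61 + 153·150)/419² = 0.37889
κ = (pₒ − pₑ)/(1 − pₑ) = (0.79714 − 0.37889)/(1 − 0.37889) = 0.6734

0.6734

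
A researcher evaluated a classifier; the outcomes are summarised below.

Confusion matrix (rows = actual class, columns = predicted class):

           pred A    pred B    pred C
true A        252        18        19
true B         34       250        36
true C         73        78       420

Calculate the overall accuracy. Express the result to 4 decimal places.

0.7814

Accuracy = trace / total = (252+250+420=922) / 1180 = 922/1180 = 0.7814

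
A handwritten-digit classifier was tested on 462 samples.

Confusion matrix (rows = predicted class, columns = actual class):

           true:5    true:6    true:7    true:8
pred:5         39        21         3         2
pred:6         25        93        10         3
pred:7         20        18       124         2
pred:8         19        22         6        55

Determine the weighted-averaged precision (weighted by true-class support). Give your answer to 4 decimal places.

0.6768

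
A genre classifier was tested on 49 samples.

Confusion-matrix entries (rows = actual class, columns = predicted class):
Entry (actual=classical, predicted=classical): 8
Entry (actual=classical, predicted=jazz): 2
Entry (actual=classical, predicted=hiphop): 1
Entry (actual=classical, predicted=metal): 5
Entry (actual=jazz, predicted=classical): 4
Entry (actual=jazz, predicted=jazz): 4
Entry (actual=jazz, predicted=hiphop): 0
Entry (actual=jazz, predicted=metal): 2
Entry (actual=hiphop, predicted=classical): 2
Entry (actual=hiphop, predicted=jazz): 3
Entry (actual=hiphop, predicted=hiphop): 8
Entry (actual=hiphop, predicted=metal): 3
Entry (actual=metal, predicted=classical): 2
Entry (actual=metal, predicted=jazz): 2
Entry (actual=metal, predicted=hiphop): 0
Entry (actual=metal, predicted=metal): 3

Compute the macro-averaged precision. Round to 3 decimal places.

0.496

Per-class precision (TP/(TP+FP)):
  classical: TP=8, FP=4+2+2=8 → 8/16 = 0.5000
  jazz: TP=4, FP=2+3+2=7 → 4/11 = 0.3636
  hiphop: TP=8, FP=1+0+0=1 → 8/9 = 0.8889
  metal: TP=3, FP=5+2+3=10 → 3/13 = 0.2308
Macro-precision = mean = (0.5000 + 0.3636 + 0.8889 + 0.2308) / 4 = 0.496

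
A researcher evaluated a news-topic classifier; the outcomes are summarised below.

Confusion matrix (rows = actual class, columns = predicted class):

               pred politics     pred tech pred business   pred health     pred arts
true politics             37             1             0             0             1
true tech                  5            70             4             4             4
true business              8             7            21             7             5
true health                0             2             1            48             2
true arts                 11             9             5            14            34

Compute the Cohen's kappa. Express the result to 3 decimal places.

0.621

Observed agreement pₒ = trace/N = 210/300 = 0.7000
Expected agreement pₑ = Σ (rowᵢ·colᵢ)/N² = (39·61 + 87·89 + 48·31 + 53·73 + 73·46)/300² = 0.2093
κ = (pₒ − pₑ)/(1 − pₑ) = (0.7000 − 0.2093)/(1 − 0.2093) = 0.621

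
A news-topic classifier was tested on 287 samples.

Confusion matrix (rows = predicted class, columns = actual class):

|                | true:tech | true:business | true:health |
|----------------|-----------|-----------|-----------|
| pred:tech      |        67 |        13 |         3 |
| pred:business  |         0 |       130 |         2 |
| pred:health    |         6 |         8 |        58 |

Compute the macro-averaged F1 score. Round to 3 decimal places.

Per-class F1 score (2·TP/(2·TP+FP+FN)):
  tech: TP=67, FP=13+3=16, FN=0+6=6 → 134/156 = 0.8590
  business: TP=130, FP=0+2=2, FN=13+8=21 → 260/283 = 0.9187
  health: TP=58, FP=6+8=14, FN=3+2=5 → 116/135 = 0.8593
Macro-F1 score = mean = (0.8590 + 0.9187 + 0.8593) / 3 = 0.879

0.879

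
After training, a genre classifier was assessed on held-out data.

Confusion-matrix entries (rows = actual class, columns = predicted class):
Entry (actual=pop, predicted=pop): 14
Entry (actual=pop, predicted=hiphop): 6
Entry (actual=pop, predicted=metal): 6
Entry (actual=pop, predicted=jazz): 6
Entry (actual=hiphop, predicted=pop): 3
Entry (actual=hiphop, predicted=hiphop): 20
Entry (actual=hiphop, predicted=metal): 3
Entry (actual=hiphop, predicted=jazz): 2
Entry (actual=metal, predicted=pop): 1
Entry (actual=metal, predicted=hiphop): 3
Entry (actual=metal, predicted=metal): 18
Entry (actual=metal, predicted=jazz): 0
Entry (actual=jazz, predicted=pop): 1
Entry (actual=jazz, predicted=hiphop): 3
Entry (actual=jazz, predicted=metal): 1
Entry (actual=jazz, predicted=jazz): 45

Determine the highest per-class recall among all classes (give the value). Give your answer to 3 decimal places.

0.900

Per-class recall (TP/(TP+FN)):
  pop: TP=14, FN=6+6+6=18 → 14/32 = 0.4375
  hiphop: TP=20, FN=3+3+2=8 → 20/28 = 0.7143
  metal: TP=18, FN=1+3+0=4 → 18/22 = 0.8182
  jazz: TP=45, FN=1+3+1=5 → 45/50 = 0.9000
Highest is class 'jazz' with recall = 0.900.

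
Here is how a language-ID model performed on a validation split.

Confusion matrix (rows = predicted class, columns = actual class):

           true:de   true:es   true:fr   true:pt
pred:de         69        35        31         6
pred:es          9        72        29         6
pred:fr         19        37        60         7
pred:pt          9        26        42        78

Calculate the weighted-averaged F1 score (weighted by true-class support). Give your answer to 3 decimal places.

Per-class F1 score (2·TP/(2·TP+FP+FN)):
  de: TP=69, FP=35+31+6=72, FN=9+19+9=37 → 138/247 = 0.5587
  es: TP=72, FP=9+29+6=44, FN=35+37+26=98 → 144/286 = 0.5035
  fr: TP=60, FP=19+37+7=63, FN=31+29+42=102 → 120/285 = 0.4211
  pt: TP=78, FP=9+26+42=77, FN=6+6+7=19 → 156/252 = 0.6190
Weighted-F1 score = Σ (supportᵢ/N)·F1 scoreᵢ with N=535: (106/535)·0.5587 + (170/535)·0.5035 + (162/535)·0.4211 + (97/535)·0.6190 = 0.510

0.510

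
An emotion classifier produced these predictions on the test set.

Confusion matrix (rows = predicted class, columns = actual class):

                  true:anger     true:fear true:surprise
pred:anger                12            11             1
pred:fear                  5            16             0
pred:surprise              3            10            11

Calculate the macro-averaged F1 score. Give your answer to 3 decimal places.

0.569

Per-class F1 score (2·TP/(2·TP+FP+FN)):
  anger: TP=12, FP=11+1=12, FN=5+3=8 → 24/44 = 0.5455
  fear: TP=16, FP=5+0=5, FN=11+10=21 → 32/58 = 0.5517
  surprise: TP=11, FP=3+10=13, FN=1+0=1 → 22/36 = 0.6111
Macro-F1 score = mean = (0.5455 + 0.5517 + 0.6111) / 3 = 0.569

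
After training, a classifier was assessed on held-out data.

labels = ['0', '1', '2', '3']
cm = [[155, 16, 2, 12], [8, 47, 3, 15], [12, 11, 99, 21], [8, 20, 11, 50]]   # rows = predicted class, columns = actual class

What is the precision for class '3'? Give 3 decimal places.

0.562

Take TP from the diagonal, FP from the rest of the '3' prediction marginal, FN from the rest of the '3' actual marginal.
precision = TP/(TP+FP).
3: TP=50, FP=8+20+11=39 → 50/89 = 0.5618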